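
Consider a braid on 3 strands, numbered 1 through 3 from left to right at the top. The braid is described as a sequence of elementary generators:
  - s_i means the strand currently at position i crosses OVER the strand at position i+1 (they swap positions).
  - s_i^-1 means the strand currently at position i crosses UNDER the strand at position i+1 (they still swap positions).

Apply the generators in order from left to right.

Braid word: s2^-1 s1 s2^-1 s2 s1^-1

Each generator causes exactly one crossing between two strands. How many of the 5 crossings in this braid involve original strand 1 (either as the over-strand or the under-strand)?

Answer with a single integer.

Gen 1: crossing 2x3. Involves strand 1? no. Count so far: 0
Gen 2: crossing 1x3. Involves strand 1? yes. Count so far: 1
Gen 3: crossing 1x2. Involves strand 1? yes. Count so far: 2
Gen 4: crossing 2x1. Involves strand 1? yes. Count so far: 3
Gen 5: crossing 3x1. Involves strand 1? yes. Count so far: 4

Answer: 4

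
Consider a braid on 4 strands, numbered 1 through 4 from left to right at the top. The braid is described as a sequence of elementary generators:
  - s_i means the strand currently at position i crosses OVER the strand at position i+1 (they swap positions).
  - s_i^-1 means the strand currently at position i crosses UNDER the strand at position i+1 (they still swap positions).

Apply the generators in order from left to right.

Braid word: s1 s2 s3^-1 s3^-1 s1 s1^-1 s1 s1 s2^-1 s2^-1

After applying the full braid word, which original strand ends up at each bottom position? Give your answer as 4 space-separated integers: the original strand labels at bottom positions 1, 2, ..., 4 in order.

Answer: 2 3 1 4

Derivation:
Gen 1 (s1): strand 1 crosses over strand 2. Perm now: [2 1 3 4]
Gen 2 (s2): strand 1 crosses over strand 3. Perm now: [2 3 1 4]
Gen 3 (s3^-1): strand 1 crosses under strand 4. Perm now: [2 3 4 1]
Gen 4 (s3^-1): strand 4 crosses under strand 1. Perm now: [2 3 1 4]
Gen 5 (s1): strand 2 crosses over strand 3. Perm now: [3 2 1 4]
Gen 6 (s1^-1): strand 3 crosses under strand 2. Perm now: [2 3 1 4]
Gen 7 (s1): strand 2 crosses over strand 3. Perm now: [3 2 1 4]
Gen 8 (s1): strand 3 crosses over strand 2. Perm now: [2 3 1 4]
Gen 9 (s2^-1): strand 3 crosses under strand 1. Perm now: [2 1 3 4]
Gen 10 (s2^-1): strand 1 crosses under strand 3. Perm now: [2 3 1 4]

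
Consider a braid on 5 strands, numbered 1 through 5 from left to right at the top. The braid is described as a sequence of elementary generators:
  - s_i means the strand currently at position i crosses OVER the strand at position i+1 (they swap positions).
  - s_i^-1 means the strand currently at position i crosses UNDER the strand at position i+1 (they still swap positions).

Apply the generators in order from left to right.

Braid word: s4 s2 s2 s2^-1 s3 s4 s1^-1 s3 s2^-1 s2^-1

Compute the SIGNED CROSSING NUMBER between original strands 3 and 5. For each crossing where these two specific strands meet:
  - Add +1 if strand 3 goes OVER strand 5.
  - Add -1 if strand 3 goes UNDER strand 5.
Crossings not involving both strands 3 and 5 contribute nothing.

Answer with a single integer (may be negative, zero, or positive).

Gen 1: crossing 4x5. Both 3&5? no. Sum: 0
Gen 2: crossing 2x3. Both 3&5? no. Sum: 0
Gen 3: crossing 3x2. Both 3&5? no. Sum: 0
Gen 4: crossing 2x3. Both 3&5? no. Sum: 0
Gen 5: crossing 2x5. Both 3&5? no. Sum: 0
Gen 6: crossing 2x4. Both 3&5? no. Sum: 0
Gen 7: crossing 1x3. Both 3&5? no. Sum: 0
Gen 8: crossing 5x4. Both 3&5? no. Sum: 0
Gen 9: crossing 1x4. Both 3&5? no. Sum: 0
Gen 10: crossing 4x1. Both 3&5? no. Sum: 0

Answer: 0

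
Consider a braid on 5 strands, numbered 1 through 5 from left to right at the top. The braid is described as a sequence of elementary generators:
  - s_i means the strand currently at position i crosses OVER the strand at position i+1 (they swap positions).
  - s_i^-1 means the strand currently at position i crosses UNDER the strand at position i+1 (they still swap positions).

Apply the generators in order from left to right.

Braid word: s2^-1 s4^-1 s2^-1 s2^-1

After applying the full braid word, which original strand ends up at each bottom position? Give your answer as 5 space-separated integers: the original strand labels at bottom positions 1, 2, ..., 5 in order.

Answer: 1 3 2 5 4

Derivation:
Gen 1 (s2^-1): strand 2 crosses under strand 3. Perm now: [1 3 2 4 5]
Gen 2 (s4^-1): strand 4 crosses under strand 5. Perm now: [1 3 2 5 4]
Gen 3 (s2^-1): strand 3 crosses under strand 2. Perm now: [1 2 3 5 4]
Gen 4 (s2^-1): strand 2 crosses under strand 3. Perm now: [1 3 2 5 4]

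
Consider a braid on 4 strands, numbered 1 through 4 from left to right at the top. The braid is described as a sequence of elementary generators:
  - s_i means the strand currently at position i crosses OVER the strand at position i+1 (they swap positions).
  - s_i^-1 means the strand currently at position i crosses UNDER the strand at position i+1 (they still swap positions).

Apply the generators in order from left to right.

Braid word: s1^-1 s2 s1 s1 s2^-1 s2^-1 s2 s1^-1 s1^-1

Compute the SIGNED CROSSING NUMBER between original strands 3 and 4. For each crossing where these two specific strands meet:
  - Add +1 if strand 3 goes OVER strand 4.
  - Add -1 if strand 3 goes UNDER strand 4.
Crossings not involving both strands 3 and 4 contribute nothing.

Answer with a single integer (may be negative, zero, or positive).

Gen 1: crossing 1x2. Both 3&4? no. Sum: 0
Gen 2: crossing 1x3. Both 3&4? no. Sum: 0
Gen 3: crossing 2x3. Both 3&4? no. Sum: 0
Gen 4: crossing 3x2. Both 3&4? no. Sum: 0
Gen 5: crossing 3x1. Both 3&4? no. Sum: 0
Gen 6: crossing 1x3. Both 3&4? no. Sum: 0
Gen 7: crossing 3x1. Both 3&4? no. Sum: 0
Gen 8: crossing 2x1. Both 3&4? no. Sum: 0
Gen 9: crossing 1x2. Both 3&4? no. Sum: 0

Answer: 0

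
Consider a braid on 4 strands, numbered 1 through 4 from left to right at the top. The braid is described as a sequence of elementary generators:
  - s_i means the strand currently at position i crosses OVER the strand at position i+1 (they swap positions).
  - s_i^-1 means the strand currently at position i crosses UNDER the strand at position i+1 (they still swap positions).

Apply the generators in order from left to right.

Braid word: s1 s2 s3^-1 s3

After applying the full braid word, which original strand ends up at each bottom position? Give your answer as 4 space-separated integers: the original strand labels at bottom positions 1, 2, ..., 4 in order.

Gen 1 (s1): strand 1 crosses over strand 2. Perm now: [2 1 3 4]
Gen 2 (s2): strand 1 crosses over strand 3. Perm now: [2 3 1 4]
Gen 3 (s3^-1): strand 1 crosses under strand 4. Perm now: [2 3 4 1]
Gen 4 (s3): strand 4 crosses over strand 1. Perm now: [2 3 1 4]

Answer: 2 3 1 4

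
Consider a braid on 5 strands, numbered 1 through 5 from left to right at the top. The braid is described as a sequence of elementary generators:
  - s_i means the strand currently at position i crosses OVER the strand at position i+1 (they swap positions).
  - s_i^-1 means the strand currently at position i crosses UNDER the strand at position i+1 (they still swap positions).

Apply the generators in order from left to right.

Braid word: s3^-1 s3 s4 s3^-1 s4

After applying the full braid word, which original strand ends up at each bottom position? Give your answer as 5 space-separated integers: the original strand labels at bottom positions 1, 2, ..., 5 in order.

Gen 1 (s3^-1): strand 3 crosses under strand 4. Perm now: [1 2 4 3 5]
Gen 2 (s3): strand 4 crosses over strand 3. Perm now: [1 2 3 4 5]
Gen 3 (s4): strand 4 crosses over strand 5. Perm now: [1 2 3 5 4]
Gen 4 (s3^-1): strand 3 crosses under strand 5. Perm now: [1 2 5 3 4]
Gen 5 (s4): strand 3 crosses over strand 4. Perm now: [1 2 5 4 3]

Answer: 1 2 5 4 3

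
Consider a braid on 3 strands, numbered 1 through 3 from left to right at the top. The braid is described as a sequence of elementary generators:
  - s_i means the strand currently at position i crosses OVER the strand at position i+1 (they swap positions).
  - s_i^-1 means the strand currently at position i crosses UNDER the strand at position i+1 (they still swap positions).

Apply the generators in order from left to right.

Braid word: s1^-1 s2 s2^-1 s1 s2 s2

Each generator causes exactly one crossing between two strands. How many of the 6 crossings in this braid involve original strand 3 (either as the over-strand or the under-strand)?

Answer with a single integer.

Gen 1: crossing 1x2. Involves strand 3? no. Count so far: 0
Gen 2: crossing 1x3. Involves strand 3? yes. Count so far: 1
Gen 3: crossing 3x1. Involves strand 3? yes. Count so far: 2
Gen 4: crossing 2x1. Involves strand 3? no. Count so far: 2
Gen 5: crossing 2x3. Involves strand 3? yes. Count so far: 3
Gen 6: crossing 3x2. Involves strand 3? yes. Count so far: 4

Answer: 4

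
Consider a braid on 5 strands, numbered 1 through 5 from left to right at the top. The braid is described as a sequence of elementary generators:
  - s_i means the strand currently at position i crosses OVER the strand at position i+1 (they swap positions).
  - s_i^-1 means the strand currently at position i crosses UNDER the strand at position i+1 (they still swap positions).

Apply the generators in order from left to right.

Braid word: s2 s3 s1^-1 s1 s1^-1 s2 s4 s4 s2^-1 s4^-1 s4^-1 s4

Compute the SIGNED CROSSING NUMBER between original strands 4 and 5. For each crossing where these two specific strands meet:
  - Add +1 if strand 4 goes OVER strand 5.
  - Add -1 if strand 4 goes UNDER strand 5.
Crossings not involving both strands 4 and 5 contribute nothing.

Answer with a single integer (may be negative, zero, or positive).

Answer: 0

Derivation:
Gen 1: crossing 2x3. Both 4&5? no. Sum: 0
Gen 2: crossing 2x4. Both 4&5? no. Sum: 0
Gen 3: crossing 1x3. Both 4&5? no. Sum: 0
Gen 4: crossing 3x1. Both 4&5? no. Sum: 0
Gen 5: crossing 1x3. Both 4&5? no. Sum: 0
Gen 6: crossing 1x4. Both 4&5? no. Sum: 0
Gen 7: crossing 2x5. Both 4&5? no. Sum: 0
Gen 8: crossing 5x2. Both 4&5? no. Sum: 0
Gen 9: crossing 4x1. Both 4&5? no. Sum: 0
Gen 10: crossing 2x5. Both 4&5? no. Sum: 0
Gen 11: crossing 5x2. Both 4&5? no. Sum: 0
Gen 12: crossing 2x5. Both 4&5? no. Sum: 0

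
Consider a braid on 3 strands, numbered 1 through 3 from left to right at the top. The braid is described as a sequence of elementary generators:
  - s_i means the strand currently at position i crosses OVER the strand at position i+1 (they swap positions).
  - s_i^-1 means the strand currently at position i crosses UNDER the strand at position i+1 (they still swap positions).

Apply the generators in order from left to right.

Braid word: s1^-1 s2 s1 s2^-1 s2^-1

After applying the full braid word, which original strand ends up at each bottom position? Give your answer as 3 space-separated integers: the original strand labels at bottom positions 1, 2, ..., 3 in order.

Answer: 3 2 1

Derivation:
Gen 1 (s1^-1): strand 1 crosses under strand 2. Perm now: [2 1 3]
Gen 2 (s2): strand 1 crosses over strand 3. Perm now: [2 3 1]
Gen 3 (s1): strand 2 crosses over strand 3. Perm now: [3 2 1]
Gen 4 (s2^-1): strand 2 crosses under strand 1. Perm now: [3 1 2]
Gen 5 (s2^-1): strand 1 crosses under strand 2. Perm now: [3 2 1]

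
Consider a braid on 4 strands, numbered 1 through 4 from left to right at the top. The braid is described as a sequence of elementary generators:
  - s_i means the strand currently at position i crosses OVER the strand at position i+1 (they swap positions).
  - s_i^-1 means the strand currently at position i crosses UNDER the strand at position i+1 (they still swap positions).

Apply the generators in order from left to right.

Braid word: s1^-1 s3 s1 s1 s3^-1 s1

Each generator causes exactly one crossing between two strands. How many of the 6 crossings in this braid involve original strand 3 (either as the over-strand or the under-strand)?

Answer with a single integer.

Gen 1: crossing 1x2. Involves strand 3? no. Count so far: 0
Gen 2: crossing 3x4. Involves strand 3? yes. Count so far: 1
Gen 3: crossing 2x1. Involves strand 3? no. Count so far: 1
Gen 4: crossing 1x2. Involves strand 3? no. Count so far: 1
Gen 5: crossing 4x3. Involves strand 3? yes. Count so far: 2
Gen 6: crossing 2x1. Involves strand 3? no. Count so far: 2

Answer: 2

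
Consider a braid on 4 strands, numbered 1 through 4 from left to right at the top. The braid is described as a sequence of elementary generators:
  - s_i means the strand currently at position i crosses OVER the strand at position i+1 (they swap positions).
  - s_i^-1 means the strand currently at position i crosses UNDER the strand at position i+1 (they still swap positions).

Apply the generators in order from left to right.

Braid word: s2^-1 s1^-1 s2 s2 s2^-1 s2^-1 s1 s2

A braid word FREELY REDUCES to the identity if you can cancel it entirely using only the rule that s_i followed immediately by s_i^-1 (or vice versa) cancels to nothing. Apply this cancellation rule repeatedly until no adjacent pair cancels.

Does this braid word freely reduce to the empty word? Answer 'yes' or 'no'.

Answer: yes

Derivation:
Gen 1 (s2^-1): push. Stack: [s2^-1]
Gen 2 (s1^-1): push. Stack: [s2^-1 s1^-1]
Gen 3 (s2): push. Stack: [s2^-1 s1^-1 s2]
Gen 4 (s2): push. Stack: [s2^-1 s1^-1 s2 s2]
Gen 5 (s2^-1): cancels prior s2. Stack: [s2^-1 s1^-1 s2]
Gen 6 (s2^-1): cancels prior s2. Stack: [s2^-1 s1^-1]
Gen 7 (s1): cancels prior s1^-1. Stack: [s2^-1]
Gen 8 (s2): cancels prior s2^-1. Stack: []
Reduced word: (empty)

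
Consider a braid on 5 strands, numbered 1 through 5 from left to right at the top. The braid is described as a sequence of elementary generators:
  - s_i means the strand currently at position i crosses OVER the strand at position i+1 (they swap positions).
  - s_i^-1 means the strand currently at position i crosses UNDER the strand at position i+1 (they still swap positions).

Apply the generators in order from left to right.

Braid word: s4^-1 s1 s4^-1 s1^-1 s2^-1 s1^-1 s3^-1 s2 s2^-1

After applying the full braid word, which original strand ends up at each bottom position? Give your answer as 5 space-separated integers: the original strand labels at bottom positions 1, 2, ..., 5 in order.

Answer: 3 1 4 2 5

Derivation:
Gen 1 (s4^-1): strand 4 crosses under strand 5. Perm now: [1 2 3 5 4]
Gen 2 (s1): strand 1 crosses over strand 2. Perm now: [2 1 3 5 4]
Gen 3 (s4^-1): strand 5 crosses under strand 4. Perm now: [2 1 3 4 5]
Gen 4 (s1^-1): strand 2 crosses under strand 1. Perm now: [1 2 3 4 5]
Gen 5 (s2^-1): strand 2 crosses under strand 3. Perm now: [1 3 2 4 5]
Gen 6 (s1^-1): strand 1 crosses under strand 3. Perm now: [3 1 2 4 5]
Gen 7 (s3^-1): strand 2 crosses under strand 4. Perm now: [3 1 4 2 5]
Gen 8 (s2): strand 1 crosses over strand 4. Perm now: [3 4 1 2 5]
Gen 9 (s2^-1): strand 4 crosses under strand 1. Perm now: [3 1 4 2 5]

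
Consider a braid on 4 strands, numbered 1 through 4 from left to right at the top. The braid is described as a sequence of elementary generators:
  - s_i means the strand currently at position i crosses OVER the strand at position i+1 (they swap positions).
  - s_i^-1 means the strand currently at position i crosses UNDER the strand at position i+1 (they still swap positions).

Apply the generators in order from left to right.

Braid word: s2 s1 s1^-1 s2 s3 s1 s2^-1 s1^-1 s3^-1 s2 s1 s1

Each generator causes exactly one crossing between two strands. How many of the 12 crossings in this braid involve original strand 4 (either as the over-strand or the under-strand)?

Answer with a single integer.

Answer: 5

Derivation:
Gen 1: crossing 2x3. Involves strand 4? no. Count so far: 0
Gen 2: crossing 1x3. Involves strand 4? no. Count so far: 0
Gen 3: crossing 3x1. Involves strand 4? no. Count so far: 0
Gen 4: crossing 3x2. Involves strand 4? no. Count so far: 0
Gen 5: crossing 3x4. Involves strand 4? yes. Count so far: 1
Gen 6: crossing 1x2. Involves strand 4? no. Count so far: 1
Gen 7: crossing 1x4. Involves strand 4? yes. Count so far: 2
Gen 8: crossing 2x4. Involves strand 4? yes. Count so far: 3
Gen 9: crossing 1x3. Involves strand 4? no. Count so far: 3
Gen 10: crossing 2x3. Involves strand 4? no. Count so far: 3
Gen 11: crossing 4x3. Involves strand 4? yes. Count so far: 4
Gen 12: crossing 3x4. Involves strand 4? yes. Count so far: 5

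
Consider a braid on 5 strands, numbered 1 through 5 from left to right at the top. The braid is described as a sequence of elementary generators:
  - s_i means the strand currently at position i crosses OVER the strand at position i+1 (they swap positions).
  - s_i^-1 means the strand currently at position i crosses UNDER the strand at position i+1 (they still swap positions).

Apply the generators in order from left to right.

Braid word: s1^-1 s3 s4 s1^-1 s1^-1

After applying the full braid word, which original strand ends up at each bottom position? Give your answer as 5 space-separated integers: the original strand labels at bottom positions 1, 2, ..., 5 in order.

Answer: 2 1 4 5 3

Derivation:
Gen 1 (s1^-1): strand 1 crosses under strand 2. Perm now: [2 1 3 4 5]
Gen 2 (s3): strand 3 crosses over strand 4. Perm now: [2 1 4 3 5]
Gen 3 (s4): strand 3 crosses over strand 5. Perm now: [2 1 4 5 3]
Gen 4 (s1^-1): strand 2 crosses under strand 1. Perm now: [1 2 4 5 3]
Gen 5 (s1^-1): strand 1 crosses under strand 2. Perm now: [2 1 4 5 3]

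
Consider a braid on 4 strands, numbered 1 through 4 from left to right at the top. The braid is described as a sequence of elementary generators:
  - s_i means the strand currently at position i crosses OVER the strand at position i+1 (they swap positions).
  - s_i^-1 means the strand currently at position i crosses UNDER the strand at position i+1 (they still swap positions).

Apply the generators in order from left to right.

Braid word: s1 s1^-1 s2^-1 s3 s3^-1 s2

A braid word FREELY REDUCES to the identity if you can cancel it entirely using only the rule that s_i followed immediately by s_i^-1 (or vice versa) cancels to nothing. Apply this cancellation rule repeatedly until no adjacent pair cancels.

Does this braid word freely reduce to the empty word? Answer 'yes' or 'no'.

Gen 1 (s1): push. Stack: [s1]
Gen 2 (s1^-1): cancels prior s1. Stack: []
Gen 3 (s2^-1): push. Stack: [s2^-1]
Gen 4 (s3): push. Stack: [s2^-1 s3]
Gen 5 (s3^-1): cancels prior s3. Stack: [s2^-1]
Gen 6 (s2): cancels prior s2^-1. Stack: []
Reduced word: (empty)

Answer: yes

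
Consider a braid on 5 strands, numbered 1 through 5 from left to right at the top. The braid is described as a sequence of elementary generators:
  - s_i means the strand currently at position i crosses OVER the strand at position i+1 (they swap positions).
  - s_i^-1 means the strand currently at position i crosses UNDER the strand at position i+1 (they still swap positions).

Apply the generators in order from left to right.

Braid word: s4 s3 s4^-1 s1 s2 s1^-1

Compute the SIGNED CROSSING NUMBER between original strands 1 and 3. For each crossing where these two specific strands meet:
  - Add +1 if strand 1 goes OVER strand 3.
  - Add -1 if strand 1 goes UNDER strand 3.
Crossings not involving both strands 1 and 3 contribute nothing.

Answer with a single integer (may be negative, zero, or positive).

Answer: 0

Derivation:
Gen 1: crossing 4x5. Both 1&3? no. Sum: 0
Gen 2: crossing 3x5. Both 1&3? no. Sum: 0
Gen 3: crossing 3x4. Both 1&3? no. Sum: 0
Gen 4: crossing 1x2. Both 1&3? no. Sum: 0
Gen 5: crossing 1x5. Both 1&3? no. Sum: 0
Gen 6: crossing 2x5. Both 1&3? no. Sum: 0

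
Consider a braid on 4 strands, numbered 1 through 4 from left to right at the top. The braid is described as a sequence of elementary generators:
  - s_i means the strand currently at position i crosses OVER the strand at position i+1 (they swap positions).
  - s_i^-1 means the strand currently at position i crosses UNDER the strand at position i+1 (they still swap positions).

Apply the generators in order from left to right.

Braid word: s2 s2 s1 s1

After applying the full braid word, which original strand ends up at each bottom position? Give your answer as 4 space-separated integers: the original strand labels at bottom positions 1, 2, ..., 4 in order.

Gen 1 (s2): strand 2 crosses over strand 3. Perm now: [1 3 2 4]
Gen 2 (s2): strand 3 crosses over strand 2. Perm now: [1 2 3 4]
Gen 3 (s1): strand 1 crosses over strand 2. Perm now: [2 1 3 4]
Gen 4 (s1): strand 2 crosses over strand 1. Perm now: [1 2 3 4]

Answer: 1 2 3 4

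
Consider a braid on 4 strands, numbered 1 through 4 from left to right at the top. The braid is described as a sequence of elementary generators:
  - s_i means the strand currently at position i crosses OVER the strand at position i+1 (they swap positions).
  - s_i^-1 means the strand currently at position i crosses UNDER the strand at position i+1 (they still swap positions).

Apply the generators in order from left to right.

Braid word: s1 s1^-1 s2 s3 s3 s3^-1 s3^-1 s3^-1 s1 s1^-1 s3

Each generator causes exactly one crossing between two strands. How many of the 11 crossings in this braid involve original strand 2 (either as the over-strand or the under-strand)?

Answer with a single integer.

Answer: 9

Derivation:
Gen 1: crossing 1x2. Involves strand 2? yes. Count so far: 1
Gen 2: crossing 2x1. Involves strand 2? yes. Count so far: 2
Gen 3: crossing 2x3. Involves strand 2? yes. Count so far: 3
Gen 4: crossing 2x4. Involves strand 2? yes. Count so far: 4
Gen 5: crossing 4x2. Involves strand 2? yes. Count so far: 5
Gen 6: crossing 2x4. Involves strand 2? yes. Count so far: 6
Gen 7: crossing 4x2. Involves strand 2? yes. Count so far: 7
Gen 8: crossing 2x4. Involves strand 2? yes. Count so far: 8
Gen 9: crossing 1x3. Involves strand 2? no. Count so far: 8
Gen 10: crossing 3x1. Involves strand 2? no. Count so far: 8
Gen 11: crossing 4x2. Involves strand 2? yes. Count so far: 9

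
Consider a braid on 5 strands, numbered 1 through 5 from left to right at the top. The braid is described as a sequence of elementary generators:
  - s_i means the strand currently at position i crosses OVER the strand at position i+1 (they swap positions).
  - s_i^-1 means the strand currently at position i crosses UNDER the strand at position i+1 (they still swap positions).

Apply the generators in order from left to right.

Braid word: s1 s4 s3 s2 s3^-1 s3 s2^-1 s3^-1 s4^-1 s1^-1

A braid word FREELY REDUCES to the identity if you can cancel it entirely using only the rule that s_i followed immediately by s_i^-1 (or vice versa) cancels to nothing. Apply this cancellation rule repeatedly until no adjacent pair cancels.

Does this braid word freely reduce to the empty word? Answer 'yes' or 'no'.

Answer: yes

Derivation:
Gen 1 (s1): push. Stack: [s1]
Gen 2 (s4): push. Stack: [s1 s4]
Gen 3 (s3): push. Stack: [s1 s4 s3]
Gen 4 (s2): push. Stack: [s1 s4 s3 s2]
Gen 5 (s3^-1): push. Stack: [s1 s4 s3 s2 s3^-1]
Gen 6 (s3): cancels prior s3^-1. Stack: [s1 s4 s3 s2]
Gen 7 (s2^-1): cancels prior s2. Stack: [s1 s4 s3]
Gen 8 (s3^-1): cancels prior s3. Stack: [s1 s4]
Gen 9 (s4^-1): cancels prior s4. Stack: [s1]
Gen 10 (s1^-1): cancels prior s1. Stack: []
Reduced word: (empty)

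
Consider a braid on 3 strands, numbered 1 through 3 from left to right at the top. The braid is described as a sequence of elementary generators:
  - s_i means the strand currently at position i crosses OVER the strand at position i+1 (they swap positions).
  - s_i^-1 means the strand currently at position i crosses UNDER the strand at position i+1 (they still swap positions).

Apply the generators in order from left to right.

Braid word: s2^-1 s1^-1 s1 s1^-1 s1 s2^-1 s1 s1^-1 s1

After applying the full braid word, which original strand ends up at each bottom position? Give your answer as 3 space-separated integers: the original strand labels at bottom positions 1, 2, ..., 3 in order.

Gen 1 (s2^-1): strand 2 crosses under strand 3. Perm now: [1 3 2]
Gen 2 (s1^-1): strand 1 crosses under strand 3. Perm now: [3 1 2]
Gen 3 (s1): strand 3 crosses over strand 1. Perm now: [1 3 2]
Gen 4 (s1^-1): strand 1 crosses under strand 3. Perm now: [3 1 2]
Gen 5 (s1): strand 3 crosses over strand 1. Perm now: [1 3 2]
Gen 6 (s2^-1): strand 3 crosses under strand 2. Perm now: [1 2 3]
Gen 7 (s1): strand 1 crosses over strand 2. Perm now: [2 1 3]
Gen 8 (s1^-1): strand 2 crosses under strand 1. Perm now: [1 2 3]
Gen 9 (s1): strand 1 crosses over strand 2. Perm now: [2 1 3]

Answer: 2 1 3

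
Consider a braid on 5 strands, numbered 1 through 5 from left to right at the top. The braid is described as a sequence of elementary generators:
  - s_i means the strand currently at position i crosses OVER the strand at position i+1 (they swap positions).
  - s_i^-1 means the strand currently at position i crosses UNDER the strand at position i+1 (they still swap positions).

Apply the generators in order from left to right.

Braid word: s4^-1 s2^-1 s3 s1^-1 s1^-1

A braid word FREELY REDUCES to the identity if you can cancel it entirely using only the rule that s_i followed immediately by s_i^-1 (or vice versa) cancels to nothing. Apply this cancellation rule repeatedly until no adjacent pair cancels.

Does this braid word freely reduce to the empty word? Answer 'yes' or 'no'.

Answer: no

Derivation:
Gen 1 (s4^-1): push. Stack: [s4^-1]
Gen 2 (s2^-1): push. Stack: [s4^-1 s2^-1]
Gen 3 (s3): push. Stack: [s4^-1 s2^-1 s3]
Gen 4 (s1^-1): push. Stack: [s4^-1 s2^-1 s3 s1^-1]
Gen 5 (s1^-1): push. Stack: [s4^-1 s2^-1 s3 s1^-1 s1^-1]
Reduced word: s4^-1 s2^-1 s3 s1^-1 s1^-1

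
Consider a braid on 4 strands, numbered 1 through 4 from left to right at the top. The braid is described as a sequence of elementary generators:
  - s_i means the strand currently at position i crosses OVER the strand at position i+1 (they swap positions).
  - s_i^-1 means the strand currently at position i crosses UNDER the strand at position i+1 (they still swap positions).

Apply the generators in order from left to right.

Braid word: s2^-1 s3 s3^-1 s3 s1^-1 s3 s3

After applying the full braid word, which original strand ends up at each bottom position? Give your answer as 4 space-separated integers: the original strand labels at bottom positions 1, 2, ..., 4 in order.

Gen 1 (s2^-1): strand 2 crosses under strand 3. Perm now: [1 3 2 4]
Gen 2 (s3): strand 2 crosses over strand 4. Perm now: [1 3 4 2]
Gen 3 (s3^-1): strand 4 crosses under strand 2. Perm now: [1 3 2 4]
Gen 4 (s3): strand 2 crosses over strand 4. Perm now: [1 3 4 2]
Gen 5 (s1^-1): strand 1 crosses under strand 3. Perm now: [3 1 4 2]
Gen 6 (s3): strand 4 crosses over strand 2. Perm now: [3 1 2 4]
Gen 7 (s3): strand 2 crosses over strand 4. Perm now: [3 1 4 2]

Answer: 3 1 4 2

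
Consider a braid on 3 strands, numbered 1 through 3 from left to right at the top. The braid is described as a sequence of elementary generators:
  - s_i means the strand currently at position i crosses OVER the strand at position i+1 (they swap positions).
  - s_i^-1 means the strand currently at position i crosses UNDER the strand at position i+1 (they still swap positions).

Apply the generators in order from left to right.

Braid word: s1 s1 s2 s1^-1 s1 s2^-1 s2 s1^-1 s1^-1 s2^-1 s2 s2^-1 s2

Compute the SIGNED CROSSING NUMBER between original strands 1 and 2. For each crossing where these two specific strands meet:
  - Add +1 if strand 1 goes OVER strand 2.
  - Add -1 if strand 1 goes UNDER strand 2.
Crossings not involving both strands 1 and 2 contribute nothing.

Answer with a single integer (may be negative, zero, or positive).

Answer: 0

Derivation:
Gen 1: 1 over 2. Both 1&2? yes. Contrib: +1. Sum: 1
Gen 2: 2 over 1. Both 1&2? yes. Contrib: -1. Sum: 0
Gen 3: crossing 2x3. Both 1&2? no. Sum: 0
Gen 4: crossing 1x3. Both 1&2? no. Sum: 0
Gen 5: crossing 3x1. Both 1&2? no. Sum: 0
Gen 6: crossing 3x2. Both 1&2? no. Sum: 0
Gen 7: crossing 2x3. Both 1&2? no. Sum: 0
Gen 8: crossing 1x3. Both 1&2? no. Sum: 0
Gen 9: crossing 3x1. Both 1&2? no. Sum: 0
Gen 10: crossing 3x2. Both 1&2? no. Sum: 0
Gen 11: crossing 2x3. Both 1&2? no. Sum: 0
Gen 12: crossing 3x2. Both 1&2? no. Sum: 0
Gen 13: crossing 2x3. Both 1&2? no. Sum: 0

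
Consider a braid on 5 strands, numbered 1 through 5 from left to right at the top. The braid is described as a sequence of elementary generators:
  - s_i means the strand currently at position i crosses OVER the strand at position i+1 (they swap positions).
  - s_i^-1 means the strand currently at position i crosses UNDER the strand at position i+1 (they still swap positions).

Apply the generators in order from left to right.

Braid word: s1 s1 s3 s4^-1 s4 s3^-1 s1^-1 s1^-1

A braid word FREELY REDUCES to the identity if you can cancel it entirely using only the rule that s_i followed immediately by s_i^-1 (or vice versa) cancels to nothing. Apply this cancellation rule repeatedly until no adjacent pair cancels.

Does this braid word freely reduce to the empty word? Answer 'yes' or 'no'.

Gen 1 (s1): push. Stack: [s1]
Gen 2 (s1): push. Stack: [s1 s1]
Gen 3 (s3): push. Stack: [s1 s1 s3]
Gen 4 (s4^-1): push. Stack: [s1 s1 s3 s4^-1]
Gen 5 (s4): cancels prior s4^-1. Stack: [s1 s1 s3]
Gen 6 (s3^-1): cancels prior s3. Stack: [s1 s1]
Gen 7 (s1^-1): cancels prior s1. Stack: [s1]
Gen 8 (s1^-1): cancels prior s1. Stack: []
Reduced word: (empty)

Answer: yes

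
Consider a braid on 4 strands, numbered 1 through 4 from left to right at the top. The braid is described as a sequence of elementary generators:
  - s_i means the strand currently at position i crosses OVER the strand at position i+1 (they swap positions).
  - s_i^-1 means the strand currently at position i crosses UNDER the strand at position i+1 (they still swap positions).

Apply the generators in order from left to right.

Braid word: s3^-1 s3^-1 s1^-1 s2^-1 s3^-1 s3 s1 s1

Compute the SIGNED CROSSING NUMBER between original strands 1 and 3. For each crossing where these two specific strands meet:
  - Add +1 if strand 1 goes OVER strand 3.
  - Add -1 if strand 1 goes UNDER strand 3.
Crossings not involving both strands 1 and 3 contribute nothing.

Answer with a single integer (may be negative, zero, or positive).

Answer: -1

Derivation:
Gen 1: crossing 3x4. Both 1&3? no. Sum: 0
Gen 2: crossing 4x3. Both 1&3? no. Sum: 0
Gen 3: crossing 1x2. Both 1&3? no. Sum: 0
Gen 4: 1 under 3. Both 1&3? yes. Contrib: -1. Sum: -1
Gen 5: crossing 1x4. Both 1&3? no. Sum: -1
Gen 6: crossing 4x1. Both 1&3? no. Sum: -1
Gen 7: crossing 2x3. Both 1&3? no. Sum: -1
Gen 8: crossing 3x2. Both 1&3? no. Sum: -1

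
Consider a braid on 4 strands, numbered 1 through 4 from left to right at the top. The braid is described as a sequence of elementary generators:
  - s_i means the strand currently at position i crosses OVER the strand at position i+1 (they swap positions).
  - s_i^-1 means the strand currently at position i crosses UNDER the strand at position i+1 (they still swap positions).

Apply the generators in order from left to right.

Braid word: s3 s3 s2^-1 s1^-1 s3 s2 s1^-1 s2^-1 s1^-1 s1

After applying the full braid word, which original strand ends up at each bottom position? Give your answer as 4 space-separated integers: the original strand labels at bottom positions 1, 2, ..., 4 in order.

Gen 1 (s3): strand 3 crosses over strand 4. Perm now: [1 2 4 3]
Gen 2 (s3): strand 4 crosses over strand 3. Perm now: [1 2 3 4]
Gen 3 (s2^-1): strand 2 crosses under strand 3. Perm now: [1 3 2 4]
Gen 4 (s1^-1): strand 1 crosses under strand 3. Perm now: [3 1 2 4]
Gen 5 (s3): strand 2 crosses over strand 4. Perm now: [3 1 4 2]
Gen 6 (s2): strand 1 crosses over strand 4. Perm now: [3 4 1 2]
Gen 7 (s1^-1): strand 3 crosses under strand 4. Perm now: [4 3 1 2]
Gen 8 (s2^-1): strand 3 crosses under strand 1. Perm now: [4 1 3 2]
Gen 9 (s1^-1): strand 4 crosses under strand 1. Perm now: [1 4 3 2]
Gen 10 (s1): strand 1 crosses over strand 4. Perm now: [4 1 3 2]

Answer: 4 1 3 2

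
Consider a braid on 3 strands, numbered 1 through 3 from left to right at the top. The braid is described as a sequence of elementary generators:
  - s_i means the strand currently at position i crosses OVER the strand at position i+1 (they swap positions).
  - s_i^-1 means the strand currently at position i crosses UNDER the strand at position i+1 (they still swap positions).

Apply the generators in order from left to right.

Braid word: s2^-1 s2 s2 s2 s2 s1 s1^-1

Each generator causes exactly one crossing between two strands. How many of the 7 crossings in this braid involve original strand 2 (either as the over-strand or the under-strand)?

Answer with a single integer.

Answer: 5

Derivation:
Gen 1: crossing 2x3. Involves strand 2? yes. Count so far: 1
Gen 2: crossing 3x2. Involves strand 2? yes. Count so far: 2
Gen 3: crossing 2x3. Involves strand 2? yes. Count so far: 3
Gen 4: crossing 3x2. Involves strand 2? yes. Count so far: 4
Gen 5: crossing 2x3. Involves strand 2? yes. Count so far: 5
Gen 6: crossing 1x3. Involves strand 2? no. Count so far: 5
Gen 7: crossing 3x1. Involves strand 2? no. Count so far: 5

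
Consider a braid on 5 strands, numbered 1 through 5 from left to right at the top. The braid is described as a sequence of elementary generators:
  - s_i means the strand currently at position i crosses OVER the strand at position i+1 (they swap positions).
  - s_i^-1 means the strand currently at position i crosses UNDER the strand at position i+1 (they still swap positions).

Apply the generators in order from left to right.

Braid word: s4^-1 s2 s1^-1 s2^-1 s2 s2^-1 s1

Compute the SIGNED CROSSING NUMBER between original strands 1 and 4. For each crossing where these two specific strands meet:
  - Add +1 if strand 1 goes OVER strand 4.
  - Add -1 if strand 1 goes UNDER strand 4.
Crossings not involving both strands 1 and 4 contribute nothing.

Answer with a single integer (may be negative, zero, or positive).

Answer: 0

Derivation:
Gen 1: crossing 4x5. Both 1&4? no. Sum: 0
Gen 2: crossing 2x3. Both 1&4? no. Sum: 0
Gen 3: crossing 1x3. Both 1&4? no. Sum: 0
Gen 4: crossing 1x2. Both 1&4? no. Sum: 0
Gen 5: crossing 2x1. Both 1&4? no. Sum: 0
Gen 6: crossing 1x2. Both 1&4? no. Sum: 0
Gen 7: crossing 3x2. Both 1&4? no. Sum: 0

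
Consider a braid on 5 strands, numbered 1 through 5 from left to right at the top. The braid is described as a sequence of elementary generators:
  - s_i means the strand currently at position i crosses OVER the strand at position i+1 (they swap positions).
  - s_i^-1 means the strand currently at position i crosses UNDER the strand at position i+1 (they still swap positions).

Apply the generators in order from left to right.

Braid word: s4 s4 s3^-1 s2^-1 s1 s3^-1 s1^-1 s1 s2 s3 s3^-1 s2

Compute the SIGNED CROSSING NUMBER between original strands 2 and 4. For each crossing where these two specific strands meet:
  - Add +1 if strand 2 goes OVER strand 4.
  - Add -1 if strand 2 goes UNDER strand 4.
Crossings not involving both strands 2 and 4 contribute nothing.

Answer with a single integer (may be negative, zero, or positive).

Gen 1: crossing 4x5. Both 2&4? no. Sum: 0
Gen 2: crossing 5x4. Both 2&4? no. Sum: 0
Gen 3: crossing 3x4. Both 2&4? no. Sum: 0
Gen 4: 2 under 4. Both 2&4? yes. Contrib: -1. Sum: -1
Gen 5: crossing 1x4. Both 2&4? no. Sum: -1
Gen 6: crossing 2x3. Both 2&4? no. Sum: -1
Gen 7: crossing 4x1. Both 2&4? no. Sum: -1
Gen 8: crossing 1x4. Both 2&4? no. Sum: -1
Gen 9: crossing 1x3. Both 2&4? no. Sum: -1
Gen 10: crossing 1x2. Both 2&4? no. Sum: -1
Gen 11: crossing 2x1. Both 2&4? no. Sum: -1
Gen 12: crossing 3x1. Both 2&4? no. Sum: -1

Answer: -1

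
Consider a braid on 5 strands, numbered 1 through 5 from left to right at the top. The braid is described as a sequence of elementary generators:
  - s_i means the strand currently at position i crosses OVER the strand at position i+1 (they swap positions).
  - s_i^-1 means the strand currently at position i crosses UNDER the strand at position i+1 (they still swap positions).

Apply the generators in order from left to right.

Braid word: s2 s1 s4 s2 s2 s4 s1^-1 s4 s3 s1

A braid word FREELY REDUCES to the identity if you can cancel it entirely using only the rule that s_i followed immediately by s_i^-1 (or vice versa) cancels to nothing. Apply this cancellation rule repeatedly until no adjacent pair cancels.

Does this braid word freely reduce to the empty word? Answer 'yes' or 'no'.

Gen 1 (s2): push. Stack: [s2]
Gen 2 (s1): push. Stack: [s2 s1]
Gen 3 (s4): push. Stack: [s2 s1 s4]
Gen 4 (s2): push. Stack: [s2 s1 s4 s2]
Gen 5 (s2): push. Stack: [s2 s1 s4 s2 s2]
Gen 6 (s4): push. Stack: [s2 s1 s4 s2 s2 s4]
Gen 7 (s1^-1): push. Stack: [s2 s1 s4 s2 s2 s4 s1^-1]
Gen 8 (s4): push. Stack: [s2 s1 s4 s2 s2 s4 s1^-1 s4]
Gen 9 (s3): push. Stack: [s2 s1 s4 s2 s2 s4 s1^-1 s4 s3]
Gen 10 (s1): push. Stack: [s2 s1 s4 s2 s2 s4 s1^-1 s4 s3 s1]
Reduced word: s2 s1 s4 s2 s2 s4 s1^-1 s4 s3 s1

Answer: no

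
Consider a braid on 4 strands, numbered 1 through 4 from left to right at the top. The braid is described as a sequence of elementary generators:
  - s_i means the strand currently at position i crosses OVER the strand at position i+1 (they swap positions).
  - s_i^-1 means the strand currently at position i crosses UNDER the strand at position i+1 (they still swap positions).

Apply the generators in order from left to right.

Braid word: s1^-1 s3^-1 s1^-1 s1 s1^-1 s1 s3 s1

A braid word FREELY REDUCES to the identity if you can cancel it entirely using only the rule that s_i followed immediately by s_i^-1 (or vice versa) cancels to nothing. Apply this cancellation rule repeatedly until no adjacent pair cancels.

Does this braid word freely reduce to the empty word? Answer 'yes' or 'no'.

Answer: yes

Derivation:
Gen 1 (s1^-1): push. Stack: [s1^-1]
Gen 2 (s3^-1): push. Stack: [s1^-1 s3^-1]
Gen 3 (s1^-1): push. Stack: [s1^-1 s3^-1 s1^-1]
Gen 4 (s1): cancels prior s1^-1. Stack: [s1^-1 s3^-1]
Gen 5 (s1^-1): push. Stack: [s1^-1 s3^-1 s1^-1]
Gen 6 (s1): cancels prior s1^-1. Stack: [s1^-1 s3^-1]
Gen 7 (s3): cancels prior s3^-1. Stack: [s1^-1]
Gen 8 (s1): cancels prior s1^-1. Stack: []
Reduced word: (empty)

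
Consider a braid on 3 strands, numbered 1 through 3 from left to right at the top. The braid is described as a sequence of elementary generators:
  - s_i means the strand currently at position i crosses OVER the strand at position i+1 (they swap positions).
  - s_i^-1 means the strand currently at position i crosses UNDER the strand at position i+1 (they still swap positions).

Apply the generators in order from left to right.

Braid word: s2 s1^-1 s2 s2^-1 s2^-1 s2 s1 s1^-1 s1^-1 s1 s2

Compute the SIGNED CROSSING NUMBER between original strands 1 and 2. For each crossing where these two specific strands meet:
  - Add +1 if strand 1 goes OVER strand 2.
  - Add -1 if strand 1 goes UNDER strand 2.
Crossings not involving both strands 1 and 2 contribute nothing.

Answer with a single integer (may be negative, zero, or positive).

Answer: 1

Derivation:
Gen 1: crossing 2x3. Both 1&2? no. Sum: 0
Gen 2: crossing 1x3. Both 1&2? no. Sum: 0
Gen 3: 1 over 2. Both 1&2? yes. Contrib: +1. Sum: 1
Gen 4: 2 under 1. Both 1&2? yes. Contrib: +1. Sum: 2
Gen 5: 1 under 2. Both 1&2? yes. Contrib: -1. Sum: 1
Gen 6: 2 over 1. Both 1&2? yes. Contrib: -1. Sum: 0
Gen 7: crossing 3x1. Both 1&2? no. Sum: 0
Gen 8: crossing 1x3. Both 1&2? no. Sum: 0
Gen 9: crossing 3x1. Both 1&2? no. Sum: 0
Gen 10: crossing 1x3. Both 1&2? no. Sum: 0
Gen 11: 1 over 2. Both 1&2? yes. Contrib: +1. Sum: 1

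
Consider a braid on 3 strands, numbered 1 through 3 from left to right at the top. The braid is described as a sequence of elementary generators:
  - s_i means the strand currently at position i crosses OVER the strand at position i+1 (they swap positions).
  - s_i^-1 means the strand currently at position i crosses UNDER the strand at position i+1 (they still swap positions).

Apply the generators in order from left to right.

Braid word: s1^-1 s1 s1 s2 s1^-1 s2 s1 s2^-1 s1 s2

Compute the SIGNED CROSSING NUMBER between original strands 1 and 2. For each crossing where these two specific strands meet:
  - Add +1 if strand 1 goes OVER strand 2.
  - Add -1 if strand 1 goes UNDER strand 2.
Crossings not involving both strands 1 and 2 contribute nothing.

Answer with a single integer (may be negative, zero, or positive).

Gen 1: 1 under 2. Both 1&2? yes. Contrib: -1. Sum: -1
Gen 2: 2 over 1. Both 1&2? yes. Contrib: -1. Sum: -2
Gen 3: 1 over 2. Both 1&2? yes. Contrib: +1. Sum: -1
Gen 4: crossing 1x3. Both 1&2? no. Sum: -1
Gen 5: crossing 2x3. Both 1&2? no. Sum: -1
Gen 6: 2 over 1. Both 1&2? yes. Contrib: -1. Sum: -2
Gen 7: crossing 3x1. Both 1&2? no. Sum: -2
Gen 8: crossing 3x2. Both 1&2? no. Sum: -2
Gen 9: 1 over 2. Both 1&2? yes. Contrib: +1. Sum: -1
Gen 10: crossing 1x3. Both 1&2? no. Sum: -1

Answer: -1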